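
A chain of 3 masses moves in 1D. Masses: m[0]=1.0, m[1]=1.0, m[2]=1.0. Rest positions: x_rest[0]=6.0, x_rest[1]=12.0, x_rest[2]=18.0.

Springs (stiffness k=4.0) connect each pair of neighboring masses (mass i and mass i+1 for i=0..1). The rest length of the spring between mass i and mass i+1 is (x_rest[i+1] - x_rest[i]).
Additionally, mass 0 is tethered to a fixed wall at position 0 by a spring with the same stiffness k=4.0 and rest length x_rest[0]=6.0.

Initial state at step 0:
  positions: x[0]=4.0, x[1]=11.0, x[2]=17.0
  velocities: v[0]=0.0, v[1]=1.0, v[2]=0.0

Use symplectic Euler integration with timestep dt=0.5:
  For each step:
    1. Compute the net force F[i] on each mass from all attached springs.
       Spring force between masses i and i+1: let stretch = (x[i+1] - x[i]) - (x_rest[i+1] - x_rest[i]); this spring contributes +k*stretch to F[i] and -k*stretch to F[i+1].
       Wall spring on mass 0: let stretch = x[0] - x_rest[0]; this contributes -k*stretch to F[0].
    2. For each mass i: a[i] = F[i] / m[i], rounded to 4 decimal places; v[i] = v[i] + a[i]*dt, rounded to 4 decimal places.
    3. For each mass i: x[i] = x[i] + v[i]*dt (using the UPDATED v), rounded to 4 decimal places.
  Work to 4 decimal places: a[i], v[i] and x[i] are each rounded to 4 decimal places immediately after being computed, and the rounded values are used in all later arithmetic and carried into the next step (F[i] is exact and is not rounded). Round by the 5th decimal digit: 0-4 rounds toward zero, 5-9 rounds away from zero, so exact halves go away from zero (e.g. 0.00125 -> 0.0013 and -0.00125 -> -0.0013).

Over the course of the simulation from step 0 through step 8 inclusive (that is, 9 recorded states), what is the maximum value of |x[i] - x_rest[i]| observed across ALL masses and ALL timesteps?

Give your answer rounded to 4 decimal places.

Step 0: x=[4.0000 11.0000 17.0000] v=[0.0000 1.0000 0.0000]
Step 1: x=[7.0000 10.5000 17.0000] v=[6.0000 -1.0000 0.0000]
Step 2: x=[6.5000 13.0000 16.5000] v=[-1.0000 5.0000 -1.0000]
Step 3: x=[6.0000 12.5000 18.5000] v=[-1.0000 -1.0000 4.0000]
Step 4: x=[6.0000 11.5000 20.5000] v=[0.0000 -2.0000 4.0000]
Step 5: x=[5.5000 14.0000 19.5000] v=[-1.0000 5.0000 -2.0000]
Step 6: x=[8.0000 13.5000 19.0000] v=[5.0000 -1.0000 -1.0000]
Step 7: x=[8.0000 13.0000 19.0000] v=[0.0000 -1.0000 0.0000]
Step 8: x=[5.0000 13.5000 19.0000] v=[-6.0000 1.0000 0.0000]
Max displacement = 2.5000

Answer: 2.5000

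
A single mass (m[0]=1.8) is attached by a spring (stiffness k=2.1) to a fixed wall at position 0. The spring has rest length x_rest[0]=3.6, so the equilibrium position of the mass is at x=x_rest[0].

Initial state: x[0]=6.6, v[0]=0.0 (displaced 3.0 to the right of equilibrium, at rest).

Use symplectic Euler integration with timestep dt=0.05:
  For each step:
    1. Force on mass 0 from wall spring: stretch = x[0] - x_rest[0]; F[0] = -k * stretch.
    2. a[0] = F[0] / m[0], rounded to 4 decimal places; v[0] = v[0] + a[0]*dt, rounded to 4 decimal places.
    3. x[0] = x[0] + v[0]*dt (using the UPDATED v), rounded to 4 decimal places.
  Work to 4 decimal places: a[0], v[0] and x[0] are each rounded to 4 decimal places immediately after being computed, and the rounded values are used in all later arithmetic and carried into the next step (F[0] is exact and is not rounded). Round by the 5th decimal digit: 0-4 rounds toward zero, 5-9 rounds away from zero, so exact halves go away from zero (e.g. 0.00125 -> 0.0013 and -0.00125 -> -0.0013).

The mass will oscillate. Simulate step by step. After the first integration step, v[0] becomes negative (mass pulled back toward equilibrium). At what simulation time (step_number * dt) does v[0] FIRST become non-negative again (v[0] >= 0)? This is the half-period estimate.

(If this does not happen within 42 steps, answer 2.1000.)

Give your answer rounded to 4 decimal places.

Answer: 2.1000

Derivation:
Step 0: x=[6.6000] v=[0.0000]
Step 1: x=[6.5913] v=[-0.1750]
Step 2: x=[6.5738] v=[-0.3495]
Step 3: x=[6.5477] v=[-0.5230]
Step 4: x=[6.5130] v=[-0.6950]
Step 5: x=[6.4698] v=[-0.8649]
Step 6: x=[6.4182] v=[-1.0323]
Step 7: x=[6.3584] v=[-1.1967]
Step 8: x=[6.2905] v=[-1.3576]
Step 9: x=[6.2148] v=[-1.5145]
Step 10: x=[6.1315] v=[-1.6670]
Step 11: x=[6.0408] v=[-1.8147]
Step 12: x=[5.9429] v=[-1.9571]
Step 13: x=[5.8382] v=[-2.0938]
Step 14: x=[5.7270] v=[-2.2244]
Step 15: x=[5.6096] v=[-2.3485]
Step 16: x=[5.4863] v=[-2.4657]
Step 17: x=[5.3575] v=[-2.5757]
Step 18: x=[5.2236] v=[-2.6782]
Step 19: x=[5.0850] v=[-2.7729]
Step 20: x=[4.9420] v=[-2.8595]
Step 21: x=[4.7951] v=[-2.9378]
Step 22: x=[4.6447] v=[-3.0075]
Step 23: x=[4.4913] v=[-3.0684]
Step 24: x=[4.3353] v=[-3.1204]
Step 25: x=[4.1771] v=[-3.1633]
Step 26: x=[4.0173] v=[-3.1970]
Step 27: x=[3.8562] v=[-3.2213]
Step 28: x=[3.6944] v=[-3.2362]
Step 29: x=[3.5323] v=[-3.2417]
Step 30: x=[3.3704] v=[-3.2378]
Step 31: x=[3.2092] v=[-3.2244]
Step 32: x=[3.0491] v=[-3.2016]
Step 33: x=[2.8906] v=[-3.1695]
Step 34: x=[2.7342] v=[-3.1281]
Step 35: x=[2.5803] v=[-3.0776]
Step 36: x=[2.4294] v=[-3.0181]
Step 37: x=[2.2819] v=[-2.9498]
Step 38: x=[2.1383] v=[-2.8729]
Step 39: x=[1.9989] v=[-2.7876]
Step 40: x=[1.8642] v=[-2.6942]
Step 41: x=[1.7346] v=[-2.5929]
Step 42: x=[1.6104] v=[-2.4841]
v[0] did not become non-negative within 42 steps; using fallback time=2.1000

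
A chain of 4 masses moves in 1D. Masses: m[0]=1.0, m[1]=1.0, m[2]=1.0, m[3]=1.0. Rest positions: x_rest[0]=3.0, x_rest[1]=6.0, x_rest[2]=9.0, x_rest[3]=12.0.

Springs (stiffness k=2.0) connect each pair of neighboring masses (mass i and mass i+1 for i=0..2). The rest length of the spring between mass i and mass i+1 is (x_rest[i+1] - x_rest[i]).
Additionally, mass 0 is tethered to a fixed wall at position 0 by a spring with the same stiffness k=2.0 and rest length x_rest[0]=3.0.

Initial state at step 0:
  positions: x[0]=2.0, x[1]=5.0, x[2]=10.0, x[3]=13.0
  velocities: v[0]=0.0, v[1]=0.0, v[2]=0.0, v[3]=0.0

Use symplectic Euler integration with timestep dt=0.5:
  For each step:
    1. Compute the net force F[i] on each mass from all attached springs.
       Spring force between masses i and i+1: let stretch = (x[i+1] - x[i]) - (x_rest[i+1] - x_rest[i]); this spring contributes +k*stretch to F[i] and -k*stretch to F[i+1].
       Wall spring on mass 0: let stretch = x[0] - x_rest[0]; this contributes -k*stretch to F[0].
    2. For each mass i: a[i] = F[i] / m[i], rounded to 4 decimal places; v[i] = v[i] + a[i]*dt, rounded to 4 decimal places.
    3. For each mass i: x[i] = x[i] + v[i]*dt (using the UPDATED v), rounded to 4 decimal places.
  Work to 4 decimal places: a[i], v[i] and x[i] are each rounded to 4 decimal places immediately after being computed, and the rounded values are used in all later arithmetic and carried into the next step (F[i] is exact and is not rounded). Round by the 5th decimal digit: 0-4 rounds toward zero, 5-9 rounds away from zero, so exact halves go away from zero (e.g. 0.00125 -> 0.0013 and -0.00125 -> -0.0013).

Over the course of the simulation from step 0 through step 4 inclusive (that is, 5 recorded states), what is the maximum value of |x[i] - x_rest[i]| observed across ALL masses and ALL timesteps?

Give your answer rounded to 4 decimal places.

Step 0: x=[2.0000 5.0000 10.0000 13.0000] v=[0.0000 0.0000 0.0000 0.0000]
Step 1: x=[2.5000 6.0000 9.0000 13.0000] v=[1.0000 2.0000 -2.0000 0.0000]
Step 2: x=[3.5000 6.7500 8.5000 12.5000] v=[2.0000 1.5000 -1.0000 -1.0000]
Step 3: x=[4.3750 6.7500 9.1250 11.5000] v=[1.7500 0.0000 1.2500 -2.0000]
Step 4: x=[4.2500 6.7500 9.7500 10.8125] v=[-0.2500 0.0000 1.2500 -1.3750]
Max displacement = 1.3750

Answer: 1.3750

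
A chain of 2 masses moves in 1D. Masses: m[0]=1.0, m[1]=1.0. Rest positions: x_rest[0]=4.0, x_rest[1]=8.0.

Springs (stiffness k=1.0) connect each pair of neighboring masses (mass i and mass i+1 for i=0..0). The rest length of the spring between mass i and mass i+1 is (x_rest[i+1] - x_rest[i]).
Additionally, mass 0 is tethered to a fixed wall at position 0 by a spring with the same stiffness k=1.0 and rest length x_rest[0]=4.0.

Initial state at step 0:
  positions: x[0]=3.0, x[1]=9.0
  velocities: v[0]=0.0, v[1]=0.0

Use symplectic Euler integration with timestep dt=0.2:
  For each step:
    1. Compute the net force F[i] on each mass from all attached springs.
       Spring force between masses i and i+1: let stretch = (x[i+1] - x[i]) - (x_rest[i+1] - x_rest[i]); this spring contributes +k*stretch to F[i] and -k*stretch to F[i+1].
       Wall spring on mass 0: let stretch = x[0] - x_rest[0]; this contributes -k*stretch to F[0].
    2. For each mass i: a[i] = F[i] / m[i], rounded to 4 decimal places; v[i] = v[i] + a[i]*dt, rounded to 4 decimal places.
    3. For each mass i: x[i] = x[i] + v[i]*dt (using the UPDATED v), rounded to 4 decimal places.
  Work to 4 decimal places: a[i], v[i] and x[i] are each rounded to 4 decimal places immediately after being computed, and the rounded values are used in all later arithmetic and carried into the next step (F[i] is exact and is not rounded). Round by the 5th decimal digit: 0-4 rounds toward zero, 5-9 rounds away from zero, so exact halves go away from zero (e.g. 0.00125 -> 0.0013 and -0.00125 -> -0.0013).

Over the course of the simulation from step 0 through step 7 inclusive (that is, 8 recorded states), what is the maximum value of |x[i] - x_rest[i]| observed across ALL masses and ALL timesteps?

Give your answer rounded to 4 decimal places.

Answer: 1.0072

Derivation:
Step 0: x=[3.0000 9.0000] v=[0.0000 0.0000]
Step 1: x=[3.1200 8.9200] v=[0.6000 -0.4000]
Step 2: x=[3.3472 8.7680] v=[1.1360 -0.7600]
Step 3: x=[3.6573 8.5592] v=[1.5507 -1.0442]
Step 4: x=[4.0172 8.3143] v=[1.7996 -1.2246]
Step 5: x=[4.3883 8.0575] v=[1.8556 -1.2840]
Step 6: x=[4.7307 7.8139] v=[1.7118 -1.2178]
Step 7: x=[5.0072 7.6070] v=[1.3823 -1.0344]
Max displacement = 1.0072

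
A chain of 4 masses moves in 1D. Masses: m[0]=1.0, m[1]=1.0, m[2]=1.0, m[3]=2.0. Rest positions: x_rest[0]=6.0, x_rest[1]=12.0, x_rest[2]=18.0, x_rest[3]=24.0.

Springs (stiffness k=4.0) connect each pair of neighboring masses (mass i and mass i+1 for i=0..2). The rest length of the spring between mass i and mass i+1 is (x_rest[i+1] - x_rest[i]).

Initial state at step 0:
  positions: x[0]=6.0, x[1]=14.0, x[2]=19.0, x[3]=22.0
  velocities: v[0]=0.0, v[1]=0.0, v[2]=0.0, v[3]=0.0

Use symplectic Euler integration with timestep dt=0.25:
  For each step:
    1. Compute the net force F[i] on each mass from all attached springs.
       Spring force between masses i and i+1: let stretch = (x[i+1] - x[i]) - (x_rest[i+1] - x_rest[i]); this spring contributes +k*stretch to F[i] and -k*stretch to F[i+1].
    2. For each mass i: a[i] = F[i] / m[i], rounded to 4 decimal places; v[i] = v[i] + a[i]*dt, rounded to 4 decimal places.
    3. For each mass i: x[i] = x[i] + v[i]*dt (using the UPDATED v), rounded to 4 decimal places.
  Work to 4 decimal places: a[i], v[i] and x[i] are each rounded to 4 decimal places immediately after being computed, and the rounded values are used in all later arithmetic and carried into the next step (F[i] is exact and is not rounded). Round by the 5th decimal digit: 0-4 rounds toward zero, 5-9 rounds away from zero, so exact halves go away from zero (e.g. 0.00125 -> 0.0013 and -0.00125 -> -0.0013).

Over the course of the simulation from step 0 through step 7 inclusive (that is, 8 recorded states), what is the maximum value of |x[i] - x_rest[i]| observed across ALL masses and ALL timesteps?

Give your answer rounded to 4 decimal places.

Step 0: x=[6.0000 14.0000 19.0000 22.0000] v=[0.0000 0.0000 0.0000 0.0000]
Step 1: x=[6.5000 13.2500 18.5000 22.3750] v=[2.0000 -3.0000 -2.0000 1.5000]
Step 2: x=[7.1875 12.1250 17.6563 23.0156] v=[2.7500 -4.5000 -3.3750 2.5625]
Step 3: x=[7.6094 11.1485 16.7696 23.7363] v=[1.6875 -3.9062 -3.5470 2.8829]
Step 4: x=[7.4161 10.6925 16.2193 24.3362] v=[-0.7734 -1.8242 -2.2014 2.3996]
Step 5: x=[6.5419 10.7991 16.3165 24.6715] v=[-3.4970 0.4262 0.3887 1.3412]
Step 6: x=[5.2320 11.2207 17.1231 24.7124] v=[-5.2398 1.6864 3.2263 0.1637]
Step 7: x=[3.9192 11.6207 18.3514 24.5547] v=[-5.2511 1.6001 4.9132 -0.6310]
Max displacement = 2.0808

Answer: 2.0808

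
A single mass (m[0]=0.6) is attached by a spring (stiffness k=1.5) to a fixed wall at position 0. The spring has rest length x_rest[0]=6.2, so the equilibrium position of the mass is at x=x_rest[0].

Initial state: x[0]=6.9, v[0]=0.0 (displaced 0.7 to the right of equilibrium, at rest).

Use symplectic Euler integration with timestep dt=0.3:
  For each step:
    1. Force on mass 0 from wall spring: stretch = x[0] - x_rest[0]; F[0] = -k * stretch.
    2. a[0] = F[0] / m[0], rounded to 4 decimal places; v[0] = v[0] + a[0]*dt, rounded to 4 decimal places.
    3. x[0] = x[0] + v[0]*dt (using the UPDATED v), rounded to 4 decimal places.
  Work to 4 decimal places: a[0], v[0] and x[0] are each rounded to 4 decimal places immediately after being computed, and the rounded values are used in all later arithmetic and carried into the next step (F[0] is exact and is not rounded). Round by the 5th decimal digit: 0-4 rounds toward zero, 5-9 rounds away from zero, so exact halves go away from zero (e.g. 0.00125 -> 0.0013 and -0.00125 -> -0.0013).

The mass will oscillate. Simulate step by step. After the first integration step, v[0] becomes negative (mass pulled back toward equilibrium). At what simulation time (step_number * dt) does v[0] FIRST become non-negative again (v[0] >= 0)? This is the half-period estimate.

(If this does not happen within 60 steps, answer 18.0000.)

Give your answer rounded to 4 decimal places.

Step 0: x=[6.9000] v=[0.0000]
Step 1: x=[6.7425] v=[-0.5250]
Step 2: x=[6.4629] v=[-0.9319]
Step 3: x=[6.1242] v=[-1.1291]
Step 4: x=[5.8025] v=[-1.0723]
Step 5: x=[5.5702] v=[-0.7742]
Step 6: x=[5.4796] v=[-0.3019]
Step 7: x=[5.5511] v=[0.2384]
First v>=0 after going negative at step 7, time=2.1000

Answer: 2.1000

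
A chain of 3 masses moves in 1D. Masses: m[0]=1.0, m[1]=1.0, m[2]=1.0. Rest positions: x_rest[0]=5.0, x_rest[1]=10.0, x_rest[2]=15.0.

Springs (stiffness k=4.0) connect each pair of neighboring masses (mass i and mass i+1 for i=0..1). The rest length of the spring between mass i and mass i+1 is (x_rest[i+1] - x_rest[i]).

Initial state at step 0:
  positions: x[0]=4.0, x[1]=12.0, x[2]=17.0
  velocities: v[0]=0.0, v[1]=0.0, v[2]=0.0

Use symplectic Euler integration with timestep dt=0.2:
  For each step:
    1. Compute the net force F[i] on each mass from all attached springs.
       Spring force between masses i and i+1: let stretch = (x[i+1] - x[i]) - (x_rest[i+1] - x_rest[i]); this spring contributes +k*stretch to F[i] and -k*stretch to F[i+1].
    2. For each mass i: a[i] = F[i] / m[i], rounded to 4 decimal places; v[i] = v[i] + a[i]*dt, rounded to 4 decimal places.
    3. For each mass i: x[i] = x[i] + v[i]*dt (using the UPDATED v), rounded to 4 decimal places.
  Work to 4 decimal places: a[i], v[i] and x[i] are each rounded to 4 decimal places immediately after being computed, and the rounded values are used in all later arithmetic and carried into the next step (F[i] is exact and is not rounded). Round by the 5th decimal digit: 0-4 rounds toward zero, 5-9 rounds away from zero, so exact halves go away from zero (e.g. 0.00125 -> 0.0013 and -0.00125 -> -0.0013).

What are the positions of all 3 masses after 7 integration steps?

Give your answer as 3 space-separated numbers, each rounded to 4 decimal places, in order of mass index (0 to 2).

Answer: 7.2215 11.5964 14.1821

Derivation:
Step 0: x=[4.0000 12.0000 17.0000] v=[0.0000 0.0000 0.0000]
Step 1: x=[4.4800 11.5200 17.0000] v=[2.4000 -2.4000 0.0000]
Step 2: x=[5.2864 10.7904 16.9232] v=[4.0320 -3.6480 -0.3840]
Step 3: x=[6.1734 10.1614 16.6652] v=[4.4352 -3.1450 -1.2902]
Step 4: x=[6.8985 9.9349 16.1666] v=[3.6256 -1.1324 -2.4932]
Step 5: x=[7.3094 10.2197 15.4709] v=[2.0547 1.4238 -3.4786]
Step 6: x=[7.3860 10.8790 14.7350] v=[0.3829 3.2965 -3.6796]
Step 7: x=[7.2215 11.5964 14.1821] v=[-0.8227 3.5869 -2.7644]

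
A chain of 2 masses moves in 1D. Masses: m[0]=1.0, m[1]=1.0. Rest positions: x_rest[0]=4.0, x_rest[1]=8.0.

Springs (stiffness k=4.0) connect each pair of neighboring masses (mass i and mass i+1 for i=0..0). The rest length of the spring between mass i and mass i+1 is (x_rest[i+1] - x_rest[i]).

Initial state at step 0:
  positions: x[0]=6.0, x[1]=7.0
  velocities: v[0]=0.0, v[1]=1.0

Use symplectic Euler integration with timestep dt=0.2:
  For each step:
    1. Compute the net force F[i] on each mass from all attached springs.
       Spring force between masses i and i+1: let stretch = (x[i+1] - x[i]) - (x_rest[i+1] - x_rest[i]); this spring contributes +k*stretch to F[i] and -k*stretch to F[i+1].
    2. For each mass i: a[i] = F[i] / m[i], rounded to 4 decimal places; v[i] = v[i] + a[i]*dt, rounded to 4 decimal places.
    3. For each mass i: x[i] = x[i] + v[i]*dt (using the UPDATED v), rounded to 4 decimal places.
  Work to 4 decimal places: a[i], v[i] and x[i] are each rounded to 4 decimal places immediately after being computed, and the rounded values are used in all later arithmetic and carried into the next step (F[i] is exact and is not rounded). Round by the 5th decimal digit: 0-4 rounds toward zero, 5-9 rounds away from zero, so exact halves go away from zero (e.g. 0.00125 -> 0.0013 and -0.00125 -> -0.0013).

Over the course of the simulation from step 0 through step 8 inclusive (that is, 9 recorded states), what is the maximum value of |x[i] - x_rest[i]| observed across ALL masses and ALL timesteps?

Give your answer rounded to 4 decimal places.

Step 0: x=[6.0000 7.0000] v=[0.0000 1.0000]
Step 1: x=[5.5200 7.6800] v=[-2.4000 3.4000]
Step 2: x=[4.7456 8.6544] v=[-3.8720 4.8720]
Step 3: x=[3.9566 9.6434] v=[-3.9450 4.9450]
Step 4: x=[3.4375 10.3625] v=[-2.5956 3.5956]
Step 5: x=[3.3864 10.6136] v=[-0.2556 1.2556]
Step 6: x=[3.8516 10.3484] v=[2.3262 -1.3262]
Step 7: x=[4.7163 9.6837] v=[4.3236 -3.3236]
Step 8: x=[5.7358 8.8642] v=[5.0975 -4.0975]
Max displacement = 2.6136

Answer: 2.6136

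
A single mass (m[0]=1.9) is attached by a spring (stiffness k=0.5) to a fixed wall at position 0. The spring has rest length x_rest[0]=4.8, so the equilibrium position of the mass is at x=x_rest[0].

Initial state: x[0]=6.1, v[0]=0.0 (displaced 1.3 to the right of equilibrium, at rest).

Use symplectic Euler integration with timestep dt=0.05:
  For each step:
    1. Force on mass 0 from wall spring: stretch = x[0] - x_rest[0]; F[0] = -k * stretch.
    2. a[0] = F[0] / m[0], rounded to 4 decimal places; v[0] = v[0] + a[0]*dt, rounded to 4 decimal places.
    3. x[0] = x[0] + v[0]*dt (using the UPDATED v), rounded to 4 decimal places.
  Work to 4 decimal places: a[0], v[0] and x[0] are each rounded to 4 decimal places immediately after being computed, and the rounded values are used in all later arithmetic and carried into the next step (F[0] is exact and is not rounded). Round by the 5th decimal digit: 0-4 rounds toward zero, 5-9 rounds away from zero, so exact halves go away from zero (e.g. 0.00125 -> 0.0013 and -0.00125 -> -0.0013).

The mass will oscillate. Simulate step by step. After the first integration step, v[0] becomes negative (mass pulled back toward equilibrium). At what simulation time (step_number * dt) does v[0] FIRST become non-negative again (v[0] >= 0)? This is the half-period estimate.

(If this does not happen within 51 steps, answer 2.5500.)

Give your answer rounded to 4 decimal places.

Step 0: x=[6.1000] v=[0.0000]
Step 1: x=[6.0991] v=[-0.0171]
Step 2: x=[6.0974] v=[-0.0342]
Step 3: x=[6.0948] v=[-0.0513]
Step 4: x=[6.0914] v=[-0.0683]
Step 5: x=[6.0871] v=[-0.0853]
Step 6: x=[6.0820] v=[-0.1022]
Step 7: x=[6.0760] v=[-0.1191]
Step 8: x=[6.0692] v=[-0.1359]
Step 9: x=[6.0616] v=[-0.1526]
Step 10: x=[6.0531] v=[-0.1692]
Step 11: x=[6.0438] v=[-0.1857]
Step 12: x=[6.0337] v=[-0.2021]
Step 13: x=[6.0228] v=[-0.2183]
Step 14: x=[6.0111] v=[-0.2344]
Step 15: x=[5.9986] v=[-0.2503]
Step 16: x=[5.9853] v=[-0.2661]
Step 17: x=[5.9712] v=[-0.2817]
Step 18: x=[5.9563] v=[-0.2971]
Step 19: x=[5.9407] v=[-0.3123]
Step 20: x=[5.9243] v=[-0.3273]
Step 21: x=[5.9072] v=[-0.3421]
Step 22: x=[5.8894] v=[-0.3567]
Step 23: x=[5.8709] v=[-0.3710]
Step 24: x=[5.8516] v=[-0.3851]
Step 25: x=[5.8317] v=[-0.3989]
Step 26: x=[5.8111] v=[-0.4125]
Step 27: x=[5.7898] v=[-0.4258]
Step 28: x=[5.7679] v=[-0.4388]
Step 29: x=[5.7453] v=[-0.4515]
Step 30: x=[5.7221] v=[-0.4639]
Step 31: x=[5.6983] v=[-0.4760]
Step 32: x=[5.6739] v=[-0.4878]
Step 33: x=[5.6489] v=[-0.4993]
Step 34: x=[5.6234] v=[-0.5105]
Step 35: x=[5.5973] v=[-0.5213]
Step 36: x=[5.5707] v=[-0.5318]
Step 37: x=[5.5436] v=[-0.5419]
Step 38: x=[5.5160] v=[-0.5517]
Step 39: x=[5.4879] v=[-0.5611]
Step 40: x=[5.4594] v=[-0.5702]
Step 41: x=[5.4305] v=[-0.5789]
Step 42: x=[5.4011] v=[-0.5872]
Step 43: x=[5.3713] v=[-0.5951]
Step 44: x=[5.3412] v=[-0.6026]
Step 45: x=[5.3107] v=[-0.6097]
Step 46: x=[5.2799] v=[-0.6164]
Step 47: x=[5.2488] v=[-0.6227]
Step 48: x=[5.2174] v=[-0.6286]
Step 49: x=[5.1857] v=[-0.6341]
Step 50: x=[5.1537] v=[-0.6392]
Step 51: x=[5.1215] v=[-0.6439]
v[0] did not become non-negative within 51 steps; using fallback time=2.5500

Answer: 2.5500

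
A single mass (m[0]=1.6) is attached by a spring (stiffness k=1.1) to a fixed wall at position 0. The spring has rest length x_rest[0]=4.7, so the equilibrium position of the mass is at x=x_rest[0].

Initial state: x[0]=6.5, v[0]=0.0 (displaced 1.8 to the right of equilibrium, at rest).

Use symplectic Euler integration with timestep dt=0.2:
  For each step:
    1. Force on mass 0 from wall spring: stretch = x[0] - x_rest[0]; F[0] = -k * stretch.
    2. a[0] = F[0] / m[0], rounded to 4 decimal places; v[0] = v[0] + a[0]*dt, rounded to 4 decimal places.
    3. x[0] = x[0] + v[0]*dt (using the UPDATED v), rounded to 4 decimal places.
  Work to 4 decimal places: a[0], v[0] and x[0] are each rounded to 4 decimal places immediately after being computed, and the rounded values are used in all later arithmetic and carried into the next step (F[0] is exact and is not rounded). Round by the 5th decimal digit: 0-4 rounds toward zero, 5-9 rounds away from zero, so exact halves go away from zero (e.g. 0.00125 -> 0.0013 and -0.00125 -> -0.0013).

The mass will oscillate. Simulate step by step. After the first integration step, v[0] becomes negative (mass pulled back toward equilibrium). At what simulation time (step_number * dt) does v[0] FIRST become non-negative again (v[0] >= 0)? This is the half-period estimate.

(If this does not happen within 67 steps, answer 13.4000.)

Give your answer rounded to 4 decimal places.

Step 0: x=[6.5000] v=[0.0000]
Step 1: x=[6.4505] v=[-0.2475]
Step 2: x=[6.3529] v=[-0.4882]
Step 3: x=[6.2098] v=[-0.7155]
Step 4: x=[6.0252] v=[-0.9231]
Step 5: x=[5.8041] v=[-1.1053]
Step 6: x=[5.5527] v=[-1.2571]
Step 7: x=[5.2778] v=[-1.3743]
Step 8: x=[4.9871] v=[-1.4537]
Step 9: x=[4.6885] v=[-1.4932]
Step 10: x=[4.3902] v=[-1.4916]
Step 11: x=[4.1004] v=[-1.4490]
Step 12: x=[3.8271] v=[-1.3666]
Step 13: x=[3.5778] v=[-1.2466]
Step 14: x=[3.3593] v=[-1.0923]
Step 15: x=[3.1777] v=[-0.9080]
Step 16: x=[3.0380] v=[-0.6987]
Step 17: x=[2.9440] v=[-0.4702]
Step 18: x=[2.8983] v=[-0.2287]
Step 19: x=[2.9021] v=[0.0190]
First v>=0 after going negative at step 19, time=3.8000

Answer: 3.8000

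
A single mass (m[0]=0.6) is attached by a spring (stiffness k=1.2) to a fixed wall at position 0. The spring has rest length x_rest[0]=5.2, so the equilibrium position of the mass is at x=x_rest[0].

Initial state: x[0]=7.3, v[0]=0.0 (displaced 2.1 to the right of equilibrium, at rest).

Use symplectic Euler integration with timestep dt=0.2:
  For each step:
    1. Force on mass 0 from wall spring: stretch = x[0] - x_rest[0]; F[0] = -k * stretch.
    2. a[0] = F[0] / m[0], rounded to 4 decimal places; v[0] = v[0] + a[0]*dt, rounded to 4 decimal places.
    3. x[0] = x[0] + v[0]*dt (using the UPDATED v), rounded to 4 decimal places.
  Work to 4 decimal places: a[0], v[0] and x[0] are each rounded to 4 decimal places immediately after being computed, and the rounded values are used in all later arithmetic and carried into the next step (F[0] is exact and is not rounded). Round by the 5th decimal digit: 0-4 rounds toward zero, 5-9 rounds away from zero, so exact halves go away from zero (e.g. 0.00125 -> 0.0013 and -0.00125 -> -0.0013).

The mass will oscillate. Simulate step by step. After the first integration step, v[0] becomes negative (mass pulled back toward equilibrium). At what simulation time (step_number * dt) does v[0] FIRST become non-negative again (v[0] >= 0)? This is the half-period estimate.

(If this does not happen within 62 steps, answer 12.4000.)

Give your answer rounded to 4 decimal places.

Answer: 2.4000

Derivation:
Step 0: x=[7.3000] v=[0.0000]
Step 1: x=[7.1320] v=[-0.8400]
Step 2: x=[6.8094] v=[-1.6128]
Step 3: x=[6.3581] v=[-2.2566]
Step 4: x=[5.8141] v=[-2.7198]
Step 5: x=[5.2210] v=[-2.9654]
Step 6: x=[4.6262] v=[-2.9738]
Step 7: x=[4.0773] v=[-2.7443]
Step 8: x=[3.6183] v=[-2.2952]
Step 9: x=[3.2858] v=[-1.6625]
Step 10: x=[3.1064] v=[-0.8968]
Step 11: x=[3.0945] v=[-0.0594]
Step 12: x=[3.2511] v=[0.7828]
First v>=0 after going negative at step 12, time=2.4000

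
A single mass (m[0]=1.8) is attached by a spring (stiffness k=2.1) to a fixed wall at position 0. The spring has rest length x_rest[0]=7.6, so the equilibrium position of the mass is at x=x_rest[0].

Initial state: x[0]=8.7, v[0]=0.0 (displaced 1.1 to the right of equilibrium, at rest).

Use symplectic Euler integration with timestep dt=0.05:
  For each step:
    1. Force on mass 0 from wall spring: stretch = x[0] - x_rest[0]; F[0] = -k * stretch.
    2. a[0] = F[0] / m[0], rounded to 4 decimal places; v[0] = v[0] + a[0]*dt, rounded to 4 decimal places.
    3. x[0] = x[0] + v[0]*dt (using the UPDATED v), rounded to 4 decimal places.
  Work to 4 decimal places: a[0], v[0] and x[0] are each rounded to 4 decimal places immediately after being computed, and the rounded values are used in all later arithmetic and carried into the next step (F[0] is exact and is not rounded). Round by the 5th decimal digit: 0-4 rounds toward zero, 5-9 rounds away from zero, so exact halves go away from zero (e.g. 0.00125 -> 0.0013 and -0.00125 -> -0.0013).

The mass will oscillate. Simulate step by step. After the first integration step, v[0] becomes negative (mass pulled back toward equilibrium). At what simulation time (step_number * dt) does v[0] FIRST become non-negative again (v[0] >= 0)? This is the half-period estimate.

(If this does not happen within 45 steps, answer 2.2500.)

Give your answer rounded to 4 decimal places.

Answer: 2.2500

Derivation:
Step 0: x=[8.7000] v=[0.0000]
Step 1: x=[8.6968] v=[-0.0642]
Step 2: x=[8.6904] v=[-0.1282]
Step 3: x=[8.6808] v=[-0.1918]
Step 4: x=[8.6681] v=[-0.2548]
Step 5: x=[8.6522] v=[-0.3171]
Step 6: x=[8.6333] v=[-0.3785]
Step 7: x=[8.6114] v=[-0.4388]
Step 8: x=[8.5865] v=[-0.4978]
Step 9: x=[8.5587] v=[-0.5553]
Step 10: x=[8.5281] v=[-0.6112]
Step 11: x=[8.4948] v=[-0.6653]
Step 12: x=[8.4589] v=[-0.7175]
Step 13: x=[8.4205] v=[-0.7676]
Step 14: x=[8.3797] v=[-0.8155]
Step 15: x=[8.3367] v=[-0.8610]
Step 16: x=[8.2915] v=[-0.9040]
Step 17: x=[8.2443] v=[-0.9443]
Step 18: x=[8.1952] v=[-0.9819]
Step 19: x=[8.1444] v=[-1.0166]
Step 20: x=[8.0920] v=[-1.0484]
Step 21: x=[8.0381] v=[-1.0771]
Step 22: x=[7.9830] v=[-1.1027]
Step 23: x=[7.9268] v=[-1.1250]
Step 24: x=[7.8696] v=[-1.1441]
Step 25: x=[7.8116] v=[-1.1598]
Step 26: x=[7.7530] v=[-1.1721]
Step 27: x=[7.6940] v=[-1.1810]
Step 28: x=[7.6347] v=[-1.1865]
Step 29: x=[7.5753] v=[-1.1885]
Step 30: x=[7.5159] v=[-1.1871]
Step 31: x=[7.4568] v=[-1.1822]
Step 32: x=[7.3981] v=[-1.1738]
Step 33: x=[7.3400] v=[-1.1620]
Step 34: x=[7.2827] v=[-1.1468]
Step 35: x=[7.2263] v=[-1.1283]
Step 36: x=[7.1710] v=[-1.1065]
Step 37: x=[7.1169] v=[-1.0815]
Step 38: x=[7.0642] v=[-1.0533]
Step 39: x=[7.0131] v=[-1.0220]
Step 40: x=[6.9637] v=[-0.9878]
Step 41: x=[6.9162] v=[-0.9507]
Step 42: x=[6.8707] v=[-0.9108]
Step 43: x=[6.8273] v=[-0.8683]
Step 44: x=[6.7861] v=[-0.8232]
Step 45: x=[6.7473] v=[-0.7757]
v[0] did not become non-negative within 45 steps; using fallback time=2.2500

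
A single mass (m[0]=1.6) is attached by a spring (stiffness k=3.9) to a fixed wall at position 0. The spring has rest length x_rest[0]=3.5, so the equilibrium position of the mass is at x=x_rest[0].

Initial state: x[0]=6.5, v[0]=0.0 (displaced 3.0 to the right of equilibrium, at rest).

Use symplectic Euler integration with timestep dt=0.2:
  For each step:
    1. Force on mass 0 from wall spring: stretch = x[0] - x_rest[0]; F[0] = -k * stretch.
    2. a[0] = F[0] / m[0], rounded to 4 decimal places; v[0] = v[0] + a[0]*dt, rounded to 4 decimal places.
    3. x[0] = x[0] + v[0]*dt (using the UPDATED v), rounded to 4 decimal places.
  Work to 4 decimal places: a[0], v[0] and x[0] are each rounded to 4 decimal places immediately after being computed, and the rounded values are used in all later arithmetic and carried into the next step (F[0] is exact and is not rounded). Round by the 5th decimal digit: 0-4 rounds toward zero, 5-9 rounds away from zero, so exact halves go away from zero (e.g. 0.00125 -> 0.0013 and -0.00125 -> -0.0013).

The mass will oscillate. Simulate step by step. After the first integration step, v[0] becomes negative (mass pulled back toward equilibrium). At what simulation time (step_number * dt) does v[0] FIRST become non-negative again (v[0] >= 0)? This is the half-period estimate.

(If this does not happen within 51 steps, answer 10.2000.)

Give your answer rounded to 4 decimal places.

Answer: 2.2000

Derivation:
Step 0: x=[6.5000] v=[0.0000]
Step 1: x=[6.2075] v=[-1.4625]
Step 2: x=[5.6510] v=[-2.7824]
Step 3: x=[4.8848] v=[-3.8310]
Step 4: x=[3.9836] v=[-4.5061]
Step 5: x=[3.0352] v=[-4.7419]
Step 6: x=[2.1321] v=[-4.5153]
Step 7: x=[1.3624] v=[-3.8484]
Step 8: x=[0.8011] v=[-2.8063]
Step 9: x=[0.5030] v=[-1.4906]
Step 10: x=[0.4971] v=[-0.0296]
Step 11: x=[0.7840] v=[1.4343]
First v>=0 after going negative at step 11, time=2.2000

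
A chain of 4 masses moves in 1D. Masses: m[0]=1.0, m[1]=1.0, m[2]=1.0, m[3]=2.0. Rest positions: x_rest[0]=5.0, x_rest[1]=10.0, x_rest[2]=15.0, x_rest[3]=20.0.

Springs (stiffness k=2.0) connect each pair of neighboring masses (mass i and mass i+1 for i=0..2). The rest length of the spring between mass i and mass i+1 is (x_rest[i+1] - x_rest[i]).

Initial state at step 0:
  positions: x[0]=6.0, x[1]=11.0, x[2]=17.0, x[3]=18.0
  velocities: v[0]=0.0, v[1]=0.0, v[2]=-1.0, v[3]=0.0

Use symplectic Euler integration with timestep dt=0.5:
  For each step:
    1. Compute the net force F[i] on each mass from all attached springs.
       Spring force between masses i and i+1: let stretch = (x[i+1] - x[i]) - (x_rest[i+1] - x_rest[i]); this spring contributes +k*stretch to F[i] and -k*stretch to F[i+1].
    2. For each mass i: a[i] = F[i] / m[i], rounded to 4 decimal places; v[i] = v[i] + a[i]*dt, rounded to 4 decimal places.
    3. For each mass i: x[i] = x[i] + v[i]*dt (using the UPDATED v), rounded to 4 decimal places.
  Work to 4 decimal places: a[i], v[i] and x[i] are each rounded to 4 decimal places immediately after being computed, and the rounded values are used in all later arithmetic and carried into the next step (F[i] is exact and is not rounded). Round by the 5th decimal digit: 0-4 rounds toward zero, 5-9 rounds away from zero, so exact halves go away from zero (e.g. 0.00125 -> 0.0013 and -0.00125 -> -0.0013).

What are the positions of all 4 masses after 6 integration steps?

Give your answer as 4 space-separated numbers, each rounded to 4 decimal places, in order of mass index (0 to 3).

Answer: 0.6172 10.7462 15.1074 20.2647

Derivation:
Step 0: x=[6.0000 11.0000 17.0000 18.0000] v=[0.0000 0.0000 -1.0000 0.0000]
Step 1: x=[6.0000 11.5000 14.0000 19.0000] v=[0.0000 1.0000 -6.0000 2.0000]
Step 2: x=[6.2500 10.5000 12.2500 20.0000] v=[0.5000 -2.0000 -3.5000 2.0000]
Step 3: x=[6.1250 8.2500 13.5000 20.3125] v=[-0.2500 -4.5000 2.5000 0.6250]
Step 4: x=[4.5625 7.5625 15.5313 20.1719] v=[-3.1250 -1.3750 4.0625 -0.2813]
Step 5: x=[2.0000 9.3594 15.8985 20.1211] v=[-5.1250 3.5938 0.7343 -0.1016]
Step 6: x=[0.6172 10.7462 15.1074 20.2647] v=[-2.7656 2.7735 -1.5822 0.2871]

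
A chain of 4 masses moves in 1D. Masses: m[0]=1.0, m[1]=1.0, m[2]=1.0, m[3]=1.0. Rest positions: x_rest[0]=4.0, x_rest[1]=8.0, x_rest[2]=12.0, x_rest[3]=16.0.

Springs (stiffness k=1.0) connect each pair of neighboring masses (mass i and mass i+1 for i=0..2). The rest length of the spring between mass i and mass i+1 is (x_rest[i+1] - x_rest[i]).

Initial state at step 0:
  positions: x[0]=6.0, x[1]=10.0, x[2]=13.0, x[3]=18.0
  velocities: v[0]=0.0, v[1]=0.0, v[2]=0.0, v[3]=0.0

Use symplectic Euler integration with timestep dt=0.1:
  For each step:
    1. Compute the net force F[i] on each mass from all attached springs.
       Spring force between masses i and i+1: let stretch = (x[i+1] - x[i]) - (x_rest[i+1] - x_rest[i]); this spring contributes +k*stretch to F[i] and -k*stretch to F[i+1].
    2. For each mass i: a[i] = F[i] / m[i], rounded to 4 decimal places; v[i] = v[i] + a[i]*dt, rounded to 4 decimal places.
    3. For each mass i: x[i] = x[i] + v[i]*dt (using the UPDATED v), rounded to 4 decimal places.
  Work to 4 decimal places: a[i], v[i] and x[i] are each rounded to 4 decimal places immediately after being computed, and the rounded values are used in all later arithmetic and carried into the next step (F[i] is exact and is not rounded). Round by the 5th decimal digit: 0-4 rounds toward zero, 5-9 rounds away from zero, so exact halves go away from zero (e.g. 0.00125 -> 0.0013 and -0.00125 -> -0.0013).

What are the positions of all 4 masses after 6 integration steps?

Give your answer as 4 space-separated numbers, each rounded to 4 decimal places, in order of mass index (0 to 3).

Answer: 5.9934 9.8168 13.3796 17.8102

Derivation:
Step 0: x=[6.0000 10.0000 13.0000 18.0000] v=[0.0000 0.0000 0.0000 0.0000]
Step 1: x=[6.0000 9.9900 13.0200 17.9900] v=[0.0000 -0.1000 0.2000 -0.1000]
Step 2: x=[5.9999 9.9704 13.0594 17.9703] v=[-0.0010 -0.1960 0.3940 -0.1970]
Step 3: x=[5.9995 9.9420 13.1170 17.9415] v=[-0.0040 -0.2842 0.5762 -0.2881]
Step 4: x=[5.9985 9.9059 13.1911 17.9044] v=[-0.0098 -0.3610 0.7412 -0.3706]
Step 5: x=[5.9966 9.8636 13.2795 17.8602] v=[-0.0191 -0.4232 0.8840 -0.4419]
Step 6: x=[5.9934 9.8168 13.3796 17.8102] v=[-0.0324 -0.4683 1.0005 -0.5000]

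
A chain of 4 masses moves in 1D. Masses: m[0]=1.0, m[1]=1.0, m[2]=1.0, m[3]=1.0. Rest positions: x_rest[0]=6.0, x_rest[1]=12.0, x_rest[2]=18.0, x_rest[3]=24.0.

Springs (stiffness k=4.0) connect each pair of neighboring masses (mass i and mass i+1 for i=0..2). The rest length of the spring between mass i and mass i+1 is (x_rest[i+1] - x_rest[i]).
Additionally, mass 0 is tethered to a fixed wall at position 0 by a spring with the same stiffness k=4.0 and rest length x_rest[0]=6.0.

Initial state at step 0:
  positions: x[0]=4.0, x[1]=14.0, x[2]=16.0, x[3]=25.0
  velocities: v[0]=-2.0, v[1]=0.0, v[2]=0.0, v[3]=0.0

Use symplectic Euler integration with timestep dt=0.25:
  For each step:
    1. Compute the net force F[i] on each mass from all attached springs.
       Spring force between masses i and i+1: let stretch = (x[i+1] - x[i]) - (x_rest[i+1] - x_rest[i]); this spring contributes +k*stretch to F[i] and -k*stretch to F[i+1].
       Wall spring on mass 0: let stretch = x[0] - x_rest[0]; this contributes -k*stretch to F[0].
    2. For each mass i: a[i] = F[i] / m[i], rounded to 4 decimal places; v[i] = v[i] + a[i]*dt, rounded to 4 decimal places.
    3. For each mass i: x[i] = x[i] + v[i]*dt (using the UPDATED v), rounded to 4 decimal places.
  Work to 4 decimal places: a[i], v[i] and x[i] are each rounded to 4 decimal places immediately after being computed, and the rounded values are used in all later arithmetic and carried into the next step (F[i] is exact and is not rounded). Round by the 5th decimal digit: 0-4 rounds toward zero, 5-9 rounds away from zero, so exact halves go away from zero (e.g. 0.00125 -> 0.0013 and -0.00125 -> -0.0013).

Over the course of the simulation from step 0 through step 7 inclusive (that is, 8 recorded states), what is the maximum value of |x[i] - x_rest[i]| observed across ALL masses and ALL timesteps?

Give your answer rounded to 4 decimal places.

Step 0: x=[4.0000 14.0000 16.0000 25.0000] v=[-2.0000 0.0000 0.0000 0.0000]
Step 1: x=[5.0000 12.0000 17.7500 24.2500] v=[4.0000 -8.0000 7.0000 -3.0000]
Step 2: x=[6.5000 9.6875 19.6875 23.3750] v=[6.0000 -9.2500 7.7500 -3.5000]
Step 3: x=[7.1719 9.0781 20.0469 23.0781] v=[2.6875 -2.4375 1.4375 -1.1875]
Step 4: x=[6.5274 10.7344 18.4219 23.5234] v=[-2.5782 6.6251 -6.5001 1.7813]
Step 5: x=[5.3028 13.2608 16.1504 24.1934] v=[-4.8986 10.1056 -9.0861 2.6798]
Step 6: x=[4.7420 14.5201 15.1672 24.3526] v=[-2.2434 5.0372 -3.9327 0.6368]
Step 7: x=[5.4402 13.4967 16.3186 23.7155] v=[2.7927 -4.0938 4.6056 -2.5486]
Max displacement = 2.9219

Answer: 2.9219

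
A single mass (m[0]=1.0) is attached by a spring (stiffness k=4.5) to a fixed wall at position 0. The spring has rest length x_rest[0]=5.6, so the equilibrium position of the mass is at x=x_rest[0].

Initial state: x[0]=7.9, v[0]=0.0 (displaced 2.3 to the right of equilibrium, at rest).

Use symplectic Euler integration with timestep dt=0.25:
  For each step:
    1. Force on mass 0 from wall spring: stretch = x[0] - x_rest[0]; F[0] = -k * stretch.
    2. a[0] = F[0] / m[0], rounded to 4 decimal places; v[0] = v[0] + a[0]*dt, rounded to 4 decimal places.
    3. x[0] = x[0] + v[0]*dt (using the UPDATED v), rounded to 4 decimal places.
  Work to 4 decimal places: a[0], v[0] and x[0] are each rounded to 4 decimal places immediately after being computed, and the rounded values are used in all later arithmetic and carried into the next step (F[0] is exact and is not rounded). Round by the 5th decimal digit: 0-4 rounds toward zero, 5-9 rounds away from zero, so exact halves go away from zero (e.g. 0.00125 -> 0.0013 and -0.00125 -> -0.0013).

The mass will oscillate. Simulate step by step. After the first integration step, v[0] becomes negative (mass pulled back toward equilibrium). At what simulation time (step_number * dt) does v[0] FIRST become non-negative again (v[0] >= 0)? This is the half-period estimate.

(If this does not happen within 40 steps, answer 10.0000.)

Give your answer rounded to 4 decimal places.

Step 0: x=[7.9000] v=[0.0000]
Step 1: x=[7.2531] v=[-2.5875]
Step 2: x=[6.1413] v=[-4.4473]
Step 3: x=[4.8772] v=[-5.0563]
Step 4: x=[3.8164] v=[-4.2432]
Step 5: x=[3.2572] v=[-2.2367]
Step 6: x=[3.3570] v=[0.3990]
First v>=0 after going negative at step 6, time=1.5000

Answer: 1.5000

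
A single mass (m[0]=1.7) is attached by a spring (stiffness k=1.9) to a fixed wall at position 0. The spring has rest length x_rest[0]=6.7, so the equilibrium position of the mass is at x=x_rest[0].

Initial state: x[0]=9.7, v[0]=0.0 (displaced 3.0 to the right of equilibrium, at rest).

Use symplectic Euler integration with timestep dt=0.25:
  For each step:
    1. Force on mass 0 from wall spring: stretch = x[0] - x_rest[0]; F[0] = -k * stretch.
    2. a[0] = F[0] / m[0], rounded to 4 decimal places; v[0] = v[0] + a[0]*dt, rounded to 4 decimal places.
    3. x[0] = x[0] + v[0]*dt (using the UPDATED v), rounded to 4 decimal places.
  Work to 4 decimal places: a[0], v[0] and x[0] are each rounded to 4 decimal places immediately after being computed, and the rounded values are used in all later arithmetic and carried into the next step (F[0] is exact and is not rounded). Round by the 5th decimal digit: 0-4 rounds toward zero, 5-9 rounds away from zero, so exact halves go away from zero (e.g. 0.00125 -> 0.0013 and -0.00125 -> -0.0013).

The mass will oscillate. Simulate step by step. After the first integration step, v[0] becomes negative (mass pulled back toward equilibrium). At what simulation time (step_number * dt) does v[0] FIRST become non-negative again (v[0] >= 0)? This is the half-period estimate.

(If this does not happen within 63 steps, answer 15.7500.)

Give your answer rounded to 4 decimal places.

Answer: 3.0000

Derivation:
Step 0: x=[9.7000] v=[0.0000]
Step 1: x=[9.4905] v=[-0.8382]
Step 2: x=[9.0860] v=[-1.6179]
Step 3: x=[8.5149] v=[-2.2846]
Step 4: x=[7.8170] v=[-2.7917]
Step 5: x=[7.0411] v=[-3.1038]
Step 6: x=[6.2413] v=[-3.1991]
Step 7: x=[5.4736] v=[-3.0709]
Step 8: x=[4.7916] v=[-2.7282]
Step 9: x=[4.2429] v=[-2.1950]
Step 10: x=[3.8658] v=[-1.5085]
Step 11: x=[3.6867] v=[-0.7166]
Step 12: x=[3.7181] v=[0.1254]
First v>=0 after going negative at step 12, time=3.0000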